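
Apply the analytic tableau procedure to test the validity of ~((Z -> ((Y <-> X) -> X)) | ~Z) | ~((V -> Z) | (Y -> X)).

Not valid

Assume the negation and expand:
Initial set: {~(~((Z -> ((Y <-> X) -> X)) | ~Z) | ~((V -> Z) | (Y -> X)))}.
~(~((Z -> ((Y <-> X) -> X)) | ~Z) | ~((V -> Z) | (Y -> X))): α-rule — add ~~((Z -> ((Y <-> X) -> X)) | ~Z), ~~((V -> Z) | (Y -> X)).
~~((Z -> ((Y <-> X) -> X)) | ~Z): β-rule — branch into (Z -> ((Y <-> X) -> X))  //  ~Z.
  branch 1 (add (Z -> ((Y <-> X) -> X))):
    ~~((V -> Z) | (Y -> X)): β-rule — branch into (V -> Z)  //  (Y -> X).
      branch 1.1 (add (V -> Z)):
        (Z -> ((Y <-> X) -> X)): β-rule — branch into ~Z  //  ((Y <-> X) -> X).
          branch 1.1.1 (add ~Z):
            (V -> Z): β-rule — branch into ~V  //  Z.
              branch 1.1.1.1 (add ~V):
                ○ open, literals {V=false, Z=false}.
              branch 1.1.1.2 (add Z):
                × closes — contains both Z and ~Z.
          branch 1.1.2 (add ((Y <-> X) -> X)):
            (V -> Z): β-rule — branch into ~V  //  Z.
              branch 1.1.2.1 (add ~V):
                ((Y <-> X) -> X): β-rule — branch into ~(Y <-> X)  //  X.
                  branch 1.1.2.1.1 (add ~(Y <-> X)):
                    ~(Y <-> X): β-rule — branch into Y, ~X  //  ~Y, X.
                      branch 1.1.2.1.1.1 (add Y, ~X):
                        ○ open, literals {V=false, X=false, Y=true}.
                      branch 1.1.2.1.1.2 (add ~Y, X):
                        ○ open, literals {V=false, X=true, Y=false}.
                  branch 1.1.2.1.2 (add X):
                    ○ open, literals {V=false, X=true}.
              branch 1.1.2.2 (add Z):
                ((Y <-> X) -> X): β-rule — branch into ~(Y <-> X)  //  X.
                  branch 1.1.2.2.1 (add ~(Y <-> X)):
                    ~(Y <-> X): β-rule — branch into Y, ~X  //  ~Y, X.
                      branch 1.1.2.2.1.1 (add Y, ~X):
                        ○ open, literals {X=false, Y=true, Z=true}.
                      branch 1.1.2.2.1.2 (add ~Y, X):
                        ○ open, literals {X=true, Y=false, Z=true}.
                  branch 1.1.2.2.2 (add X):
                    ○ open, literals {X=true, Z=true}.
      branch 1.2 (add (Y -> X)):
        (Z -> ((Y <-> X) -> X)): β-rule — branch into ~Z  //  ((Y <-> X) -> X).
          branch 1.2.1 (add ~Z):
            (Y -> X): β-rule — branch into ~Y  //  X.
              branch 1.2.1.1 (add ~Y):
                ○ open, literals {Y=false, Z=false}.
              branch 1.2.1.2 (add X):
                ○ open, literals {X=true, Z=false}.
          branch 1.2.2 (add ((Y <-> X) -> X)):
            (Y -> X): β-rule — branch into ~Y  //  X.
              branch 1.2.2.1 (add ~Y):
                ((Y <-> X) -> X): β-rule — branch into ~(Y <-> X)  //  X.
                  branch 1.2.2.1.1 (add ~(Y <-> X)):
                    ~(Y <-> X): β-rule — branch into Y, ~X  //  ~Y, X.
                      branch 1.2.2.1.1.1 (add Y, ~X):
                        × closes — contains both Y and ~Y.
                      branch 1.2.2.1.1.2 (add ~Y, X):
                        ○ open, literals {X=true, Y=false}.
                  branch 1.2.2.1.2 (add X):
                    ○ open, literals {X=true, Y=false}.
              branch 1.2.2.2 (add X):
                ((Y <-> X) -> X): β-rule — branch into ~(Y <-> X)  //  X.
                  branch 1.2.2.2.1 (add ~(Y <-> X)):
                    ~(Y <-> X): β-rule — branch into Y, ~X  //  ~Y, X.
                      branch 1.2.2.2.1.1 (add Y, ~X):
                        × closes — contains both X and ~X.
                      branch 1.2.2.2.1.2 (add ~Y, X):
                        ○ open, literals {X=true, Y=false}.
                  branch 1.2.2.2.2 (add X):
                    ○ open, literals {X=true}.
  branch 2 (add ~Z):
    ~~((V -> Z) | (Y -> X)): β-rule — branch into (V -> Z)  //  (Y -> X).
      branch 2.1 (add (V -> Z)):
        (V -> Z): β-rule — branch into ~V  //  Z.
          branch 2.1.1 (add ~V):
            ○ open, literals {V=false, Z=false}.
          branch 2.1.2 (add Z):
            × closes — contains both Z and ~Z.
      branch 2.2 (add (Y -> X)):
        (Y -> X): β-rule — branch into ~Y  //  X.
          branch 2.2.1 (add ~Y):
            ○ open, literals {Y=false, Z=false}.
          branch 2.2.2 (add X):
            ○ open, literals {X=true, Z=false}.
4 branches closed, 16 open.
An open branch gives a countermodel: V=false, Z=false (unmentioned atoms arbitrary); under it the original formula is false.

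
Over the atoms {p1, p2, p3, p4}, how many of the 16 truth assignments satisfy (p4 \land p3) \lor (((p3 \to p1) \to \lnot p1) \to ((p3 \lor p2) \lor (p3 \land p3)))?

14

Initial set: {((p4 \land p3) \lor (((p3 \to p1) \to \lnot p1) \to ((p3 \lor p2) \lor (p3 \land p3))))}.
((p4 \land p3) \lor (((p3 \to p1) \to \lnot p1) \to ((p3 \lor p2) \lor (p3 \land p3)))): β-rule — branch into (p4 \land p3)  //  (((p3 \to p1) \to \lnot p1) \to ((p3 \lor p2) \lor (p3 \land p3))).
  branch 1 (add (p4 \land p3)):
    (p4 \land p3): α-rule — add p4, p3.
    ○ open, literals {p3=1, p4=1}.
  branch 2 (add (((p3 \to p1) \to \lnot p1) \to ((p3 \lor p2) \lor (p3 \land p3)))):
    (((p3 \to p1) \to \lnot p1) \to ((p3 \lor p2) \lor (p3 \land p3))): β-rule — branch into \lnot ((p3 \to p1) \to \lnot p1)  //  ((p3 \lor p2) \lor (p3 \land p3)).
      branch 2.1 (add \lnot ((p3 \to p1) \to \lnot p1)):
        \lnot ((p3 \to p1) \to \lnot p1): α-rule — add (p3 \to p1), \lnot \lnot p1.
        (p3 \to p1): β-rule — branch into \lnot p3  //  p1.
          branch 2.1.1 (add \lnot p3):
            ○ open, literals {p1=1, p3=0}.
          branch 2.1.2 (add p1):
            ○ open, literals {p1=1}.
      branch 2.2 (add ((p3 \lor p2) \lor (p3 \land p3))):
        ((p3 \lor p2) \lor (p3 \land p3)): β-rule — branch into (p3 \lor p2)  //  (p3 \land p3).
          branch 2.2.1 (add (p3 \lor p2)):
            (p3 \lor p2): β-rule — branch into p3  //  p2.
              branch 2.2.1.1 (add p3):
                ○ open, literals {p3=1}.
              branch 2.2.1.2 (add p2):
                ○ open, literals {p2=1}.
          branch 2.2.2 (add (p3 \land p3)):
            (p3 \land p3): α-rule — add p3, p3.
            ○ open, literals {p3=1}.
0 branches closed, 6 open.
Each open branch fixes some atoms; the unmentioned ones are free. Counting distinct full assignments: branch {p3=1, p4=1} (p1, p2) contributes 4 new; branch {p1=1, p3=0} (p2, p4) contributes 4 new; branch {p1=1} (p2, p3, p4) contributes 2 new; branch {p3=1} (p1, p2, p4) contributes 2 new; branch {p2=1} (p1, p3, p4) contributes 2 new; branch {p3=1} (p1, p2, p4) contributes 0 new. Total: 14.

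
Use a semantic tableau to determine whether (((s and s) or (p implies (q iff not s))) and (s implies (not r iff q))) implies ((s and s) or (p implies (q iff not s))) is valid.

Valid

Assume the negation and expand:
Initial set: {not ((((s and s) or (p implies (q iff not s))) and (s implies (not r iff q))) implies ((s and s) or (p implies (q iff not s))))}.
not ((((s and s) or (p implies (q iff not s))) and (s implies (not r iff q))) implies ((s and s) or (p implies (q iff not s)))): α-rule — add (((s and s) or (p implies (q iff not s))) and (s implies (not r iff q))), not ((s and s) or (p implies (q iff not s))).
(((s and s) or (p implies (q iff not s))) and (s implies (not r iff q))): α-rule — add ((s and s) or (p implies (q iff not s))), (s implies (not r iff q)).
not ((s and s) or (p implies (q iff not s))): α-rule — add not (s and s), not (p implies (q iff not s)).
not (p implies (q iff not s)): α-rule — add p, not (q iff not s).
((s and s) or (p implies (q iff not s))): β-rule — branch into (s and s)  //  (p implies (q iff not s)).
  branch 1 (add (s and s)):
    (s and s): α-rule — add s, s.
    (s implies (not r iff q)): β-rule — branch into not s  //  (not r iff q).
      branch 1.1 (add not s):
        × closes — contains both s and not s.
      branch 1.2 (add (not r iff q)):
        not (s and s): β-rule — branch into not s  //  not s.
          branch 1.2.1 (add not s):
            × closes — contains both s and not s.
          branch 1.2.2 (add not s):
            × closes — contains both s and not s.
  branch 2 (add (p implies (q iff not s))):
    (s implies (not r iff q)): β-rule — branch into not s  //  (not r iff q).
      branch 2.1 (add not s):
        not (s and s): β-rule — branch into not s  //  not s.
          branch 2.1.1 (add not s):
            not (q iff not s): β-rule — branch into q, not not s  //  not q, not s.
              branch 2.1.1.1 (add q, not not s):
                × closes — contains both s and not s.
              branch 2.1.1.2 (add not q, not s):
                (p implies (q iff not s)): β-rule — branch into not p  //  (q iff not s).
                  branch 2.1.1.2.1 (add not p):
                    × closes — contains both p and not p.
                  branch 2.1.1.2.2 (add (q iff not s)):
                    (q iff not s): β-rule — branch into q, not s  //  not q, not not s.
                      branch 2.1.1.2.2.1 (add q, not s):
                        × closes — contains both q and not q.
                      branch 2.1.1.2.2.2 (add not q, not not s):
                        × closes — contains both s and not s.
          branch 2.1.2 (add not s):
            not (q iff not s): β-rule — branch into q, not not s  //  not q, not s.
              branch 2.1.2.1 (add q, not not s):
                × closes — contains both s and not s.
              branch 2.1.2.2 (add not q, not s):
                (p implies (q iff not s)): β-rule — branch into not p  //  (q iff not s).
                  branch 2.1.2.2.1 (add not p):
                    × closes — contains both p and not p.
                  branch 2.1.2.2.2 (add (q iff not s)):
                    (q iff not s): β-rule — branch into q, not s  //  not q, not not s.
                      branch 2.1.2.2.2.1 (add q, not s):
                        × closes — contains both q and not q.
                      branch 2.1.2.2.2.2 (add not q, not not s):
                        × closes — contains both s and not s.
      branch 2.2 (add (not r iff q)):
        not (s and s): β-rule — branch into not s  //  not s.
          branch 2.2.1 (add not s):
            not (q iff not s): β-rule — branch into q, not not s  //  not q, not s.
              branch 2.2.1.1 (add q, not not s):
                × closes — contains both s and not s.
              branch 2.2.1.2 (add not q, not s):
                (p implies (q iff not s)): β-rule — branch into not p  //  (q iff not s).
                  branch 2.2.1.2.1 (add not p):
                    × closes — contains both p and not p.
                  branch 2.2.1.2.2 (add (q iff not s)):
                    (not r iff q): β-rule — branch into not r, q  //  not not r, not q.
                      branch 2.2.1.2.2.1 (add not r, q):
                        × closes — contains both q and not q.
                      branch 2.2.1.2.2.2 (add not not r, not q):
                        (q iff not s): β-rule — branch into q, not s  //  not q, not not s.
                          branch 2.2.1.2.2.2.1 (add q, not s):
                            × closes — contains both q and not q.
                          branch 2.2.1.2.2.2.2 (add not q, not not s):
                            × closes — contains both s and not s.
          branch 2.2.2 (add not s):
            not (q iff not s): β-rule — branch into q, not not s  //  not q, not s.
              branch 2.2.2.1 (add q, not not s):
                × closes — contains both s and not s.
              branch 2.2.2.2 (add not q, not s):
                (p implies (q iff not s)): β-rule — branch into not p  //  (q iff not s).
                  branch 2.2.2.2.1 (add not p):
                    × closes — contains both p and not p.
                  branch 2.2.2.2.2 (add (q iff not s)):
                    (not r iff q): β-rule — branch into not r, q  //  not not r, not q.
                      branch 2.2.2.2.2.1 (add not r, q):
                        × closes — contains both q and not q.
                      branch 2.2.2.2.2.2 (add not not r, not q):
                        (q iff not s): β-rule — branch into q, not s  //  not q, not not s.
                          branch 2.2.2.2.2.2.1 (add q, not s):
                            × closes — contains both q and not q.
                          branch 2.2.2.2.2.2.2 (add not q, not not s):
                            × closes — contains both s and not s.
All 21 branches close.
Every branch closed, so the negation is unsatisfiable and the formula is valid.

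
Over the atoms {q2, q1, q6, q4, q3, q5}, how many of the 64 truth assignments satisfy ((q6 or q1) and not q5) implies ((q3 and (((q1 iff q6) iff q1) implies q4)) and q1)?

46

Initial set: {(((q6 or q1) and not q5) implies ((q3 and (((q1 iff q6) iff q1) implies q4)) and q1))}.
(((q6 or q1) and not q5) implies ((q3 and (((q1 iff q6) iff q1) implies q4)) and q1)): β-rule — branch into not ((q6 or q1) and not q5)  //  ((q3 and (((q1 iff q6) iff q1) implies q4)) and q1).
  branch 1 (add not ((q6 or q1) and not q5)):
    not ((q6 or q1) and not q5): β-rule — branch into not (q6 or q1)  //  not not q5.
      branch 1.1 (add not (q6 or q1)):
        not (q6 or q1): α-rule — add not q6, not q1.
        ○ open, literals {q1=0, q6=0}.
      branch 1.2 (add not not q5):
        ○ open, literals {q5=1}.
  branch 2 (add ((q3 and (((q1 iff q6) iff q1) implies q4)) and q1)):
    ((q3 and (((q1 iff q6) iff q1) implies q4)) and q1): α-rule — add (q3 and (((q1 iff q6) iff q1) implies q4)), q1.
    (q3 and (((q1 iff q6) iff q1) implies q4)): α-rule — add q3, (((q1 iff q6) iff q1) implies q4).
    (((q1 iff q6) iff q1) implies q4): β-rule — branch into not ((q1 iff q6) iff q1)  //  q4.
      branch 2.1 (add not ((q1 iff q6) iff q1)):
        not ((q1 iff q6) iff q1): β-rule — branch into (q1 iff q6), not q1  //  not (q1 iff q6), q1.
          branch 2.1.1 (add (q1 iff q6), not q1):
            × closes — contains both q1 and not q1.
          branch 2.1.2 (add not (q1 iff q6), q1):
            not (q1 iff q6): β-rule — branch into q1, not q6  //  not q1, q6.
              branch 2.1.2.1 (add q1, not q6):
                ○ open, literals {q1=1, q3=1, q6=0}.
              branch 2.1.2.2 (add not q1, q6):
                × closes — contains both q1 and not q1.
      branch 2.2 (add q4):
        ○ open, literals {q1=1, q3=1, q4=1}.
2 branches closed, 4 open.
Each open branch fixes some atoms; the unmentioned ones are free. Counting distinct full assignments: branch {q1=0, q6=0} (q2, q4, q3, q5) contributes 16 new; branch {q5=1} (q2, q1, q6, q4, q3) contributes 24 new; branch {q1=1, q3=1, q6=0} (q2, q4, q5) contributes 4 new; branch {q1=1, q3=1, q4=1} (q2, q6, q5) contributes 2 new. Total: 46.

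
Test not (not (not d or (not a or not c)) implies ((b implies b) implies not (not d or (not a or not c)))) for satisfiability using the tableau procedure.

Unsatisfiable

Initial set: {T not (not (not d or (not a or not c)) implies ((b implies b) implies not (not d or (not a or not c))))}.
T not (not (not d or (not a or not c)) implies ((b implies b) implies not (not d or (not a or not c)))): α-rule — add T not (not d or (not a or not c)), F ((b implies b) implies not (not d or (not a or not c))).
T not (not d or (not a or not c)): α-rule — add F not d, F (not a or not c).
F ((b implies b) implies not (not d or (not a or not c))): α-rule — add T (b implies b), F not (not d or (not a or not c)).
F (not a or not c): α-rule — add F not a, F not c.
T (b implies b): β-rule — branch into F b  //  T b.
  branch 1 (add F b):
    F not (not d or (not a or not c)): β-rule — branch into T not d  //  T (not a or not c).
      branch 1.1 (add T not d):
        × closes — contains both d and not d.
      branch 1.2 (add T (not a or not c)):
        T (not a or not c): β-rule — branch into T not a  //  T not c.
          branch 1.2.1 (add T not a):
            × closes — contains both a and not a.
          branch 1.2.2 (add T not c):
            × closes — contains both c and not c.
  branch 2 (add T b):
    F not (not d or (not a or not c)): β-rule — branch into T not d  //  T (not a or not c).
      branch 2.1 (add T not d):
        × closes — contains both d and not d.
      branch 2.2 (add T (not a or not c)):
        T (not a or not c): β-rule — branch into T not a  //  T not c.
          branch 2.2.1 (add T not a):
            × closes — contains both a and not a.
          branch 2.2.2 (add T not c):
            × closes — contains both c and not c.
All 6 branches close.
Every branch closed; the formula is unsatisfiable.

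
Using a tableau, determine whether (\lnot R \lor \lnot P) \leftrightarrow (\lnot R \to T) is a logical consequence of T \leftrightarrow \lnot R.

No

Initial set: {(T \leftrightarrow \lnot R); \lnot ((\lnot R \lor \lnot P) \leftrightarrow (\lnot R \to T))}.
(T \leftrightarrow \lnot R): β-rule — branch into T, \lnot R  //  \lnot T, \lnot \lnot R.
  branch 1 (add T, \lnot R):
    \lnot ((\lnot R \lor \lnot P) \leftrightarrow (\lnot R \to T)): β-rule — branch into (\lnot R \lor \lnot P), \lnot (\lnot R \to T)  //  \lnot (\lnot R \lor \lnot P), (\lnot R \to T).
      branch 1.1 (add (\lnot R \lor \lnot P), \lnot (\lnot R \to T)):
        \lnot (\lnot R \to T): α-rule — add \lnot R, \lnot T.
        × closes — contains both T and \lnot T.
      branch 1.2 (add \lnot (\lnot R \lor \lnot P), (\lnot R \to T)):
        \lnot (\lnot R \lor \lnot P): α-rule — add \lnot \lnot R, \lnot \lnot P.
        × closes — contains both R and \lnot R.
  branch 2 (add \lnot T, \lnot \lnot R):
    \lnot ((\lnot R \lor \lnot P) \leftrightarrow (\lnot R \to T)): β-rule — branch into (\lnot R \lor \lnot P), \lnot (\lnot R \to T)  //  \lnot (\lnot R \lor \lnot P), (\lnot R \to T).
      branch 2.1 (add (\lnot R \lor \lnot P), \lnot (\lnot R \to T)):
        \lnot (\lnot R \to T): α-rule — add \lnot R, \lnot T.
        × closes — contains both R and \lnot R.
      branch 2.2 (add \lnot (\lnot R \lor \lnot P), (\lnot R \to T)):
        \lnot (\lnot R \lor \lnot P): α-rule — add \lnot \lnot R, \lnot \lnot P.
        (\lnot R \to T): β-rule — branch into \lnot \lnot R  //  T.
          branch 2.2.1 (add \lnot \lnot R):
            ○ open, literals {P=true, R=true, T=false}.
          branch 2.2.2 (add T):
            × closes — contains both T and \lnot T.
4 branches closed, 1 open.
An open branch gives a countermodel: P=true, R=true, T=false (unmentioned atoms arbitrary); the premises hold there but the conclusion fails.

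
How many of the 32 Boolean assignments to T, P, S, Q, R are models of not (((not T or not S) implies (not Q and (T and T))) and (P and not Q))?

Initial set: {not (((not T or not S) implies (not Q and (T and T))) and (P and not Q))}.
not (((not T or not S) implies (not Q and (T and T))) and (P and not Q)): β-rule — branch into not ((not T or not S) implies (not Q and (T and T)))  //  not (P and not Q).
  branch 1 (add not ((not T or not S) implies (not Q and (T and T)))):
    not ((not T or not S) implies (not Q and (T and T))): α-rule — add (not T or not S), not (not Q and (T and T)).
    (not T or not S): β-rule — branch into not T  //  not S.
      branch 1.1 (add not T):
        not (not Q and (T and T)): β-rule — branch into not not Q  //  not (T and T).
          branch 1.1.1 (add not not Q):
            ○ open, literals {Q=1, T=0}.
          branch 1.1.2 (add not (T and T)):
            not (T and T): β-rule — branch into not T  //  not T.
              branch 1.1.2.1 (add not T):
                ○ open, literals {T=0}.
              branch 1.1.2.2 (add not T):
                ○ open, literals {T=0}.
      branch 1.2 (add not S):
        not (not Q and (T and T)): β-rule — branch into not not Q  //  not (T and T).
          branch 1.2.1 (add not not Q):
            ○ open, literals {Q=1, S=0}.
          branch 1.2.2 (add not (T and T)):
            not (T and T): β-rule — branch into not T  //  not T.
              branch 1.2.2.1 (add not T):
                ○ open, literals {S=0, T=0}.
              branch 1.2.2.2 (add not T):
                ○ open, literals {S=0, T=0}.
  branch 2 (add not (P and not Q)):
    not (P and not Q): β-rule — branch into not P  //  not not Q.
      branch 2.1 (add not P):
        ○ open, literals {P=0}.
      branch 2.2 (add not not Q):
        ○ open, literals {Q=1}.
0 branches closed, 8 open.
Each open branch fixes some atoms; the unmentioned ones are free. Counting distinct full assignments: branch {Q=1, T=0} (P, S, R) contributes 8 new; branch {T=0} (P, S, Q, R) contributes 8 new; branch {T=0} (P, S, Q, R) contributes 0 new; branch {Q=1, S=0} (T, P, R) contributes 4 new; branch {S=0, T=0} (P, Q, R) contributes 0 new; branch {S=0, T=0} (P, Q, R) contributes 0 new; branch {P=0} (T, S, Q, R) contributes 6 new; branch {Q=1} (T, P, S, R) contributes 2 new. Total: 28.

28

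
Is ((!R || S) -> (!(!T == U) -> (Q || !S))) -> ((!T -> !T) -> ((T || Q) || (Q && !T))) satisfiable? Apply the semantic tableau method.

Initial set: {(((!R || S) -> (!(!T == U) -> (Q || !S))) -> ((!T -> !T) -> ((T || Q) || (Q && !T))))}.
(((!R || S) -> (!(!T == U) -> (Q || !S))) -> ((!T -> !T) -> ((T || Q) || (Q && !T)))): β-rule — branch into !((!R || S) -> (!(!T == U) -> (Q || !S)))  //  ((!T -> !T) -> ((T || Q) || (Q && !T))).
  branch 1 (add !((!R || S) -> (!(!T == U) -> (Q || !S)))):
    !((!R || S) -> (!(!T == U) -> (Q || !S))): α-rule — add (!R || S), !(!(!T == U) -> (Q || !S)).
    !(!(!T == U) -> (Q || !S)): α-rule — add !(!T == U), !(Q || !S).
    !(Q || !S): α-rule — add !Q, !!S.
    (!R || S): β-rule — branch into !R  //  S.
      branch 1.1 (add !R):
        !(!T == U): β-rule — branch into !T, !U  //  !!T, U.
          branch 1.1.1 (add !T, !U):
            ○ open, literals {Q=F, R=F, S=T, T=F, U=F}.
          branch 1.1.2 (add !!T, U):
            ○ open, literals {Q=F, R=F, S=T, T=T, U=T}.
      branch 1.2 (add S):
        !(!T == U): β-rule — branch into !T, !U  //  !!T, U.
          branch 1.2.1 (add !T, !U):
            ○ open, literals {Q=F, S=T, T=F, U=F}.
          branch 1.2.2 (add !!T, U):
            ○ open, literals {Q=F, S=T, T=T, U=T}.
  branch 2 (add ((!T -> !T) -> ((T || Q) || (Q && !T)))):
    ((!T -> !T) -> ((T || Q) || (Q && !T))): β-rule — branch into !(!T -> !T)  //  ((T || Q) || (Q && !T)).
      branch 2.1 (add !(!T -> !T)):
        !(!T -> !T): α-rule — add !T, !!T.
        × closes — contains both T and !T.
      branch 2.2 (add ((T || Q) || (Q && !T))):
        ((T || Q) || (Q && !T)): β-rule — branch into (T || Q)  //  (Q && !T).
          branch 2.2.1 (add (T || Q)):
            (T || Q): β-rule — branch into T  //  Q.
              branch 2.2.1.1 (add T):
                ○ open, literals {T=T}.
              branch 2.2.1.2 (add Q):
                ○ open, literals {Q=T}.
          branch 2.2.2 (add (Q && !T)):
            (Q && !T): α-rule — add Q, !T.
            ○ open, literals {Q=T, T=F}.
1 branch closed, 7 open.
An open branch gives a satisfying assignment: Q=F, R=F, S=T, T=F, U=F.

Satisfiable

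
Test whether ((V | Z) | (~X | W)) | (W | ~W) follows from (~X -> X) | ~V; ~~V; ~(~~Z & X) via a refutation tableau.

Initial set: {((~X -> X) | ~V); ~~V; ~(~~Z & X); ~(((V | Z) | (~X | W)) | (W | ~W))}.
~~V: drop double negation, giving V.
~(((V | Z) | (~X | W)) | (W | ~W)): α-rule — add ~((V | Z) | (~X | W)), ~(W | ~W).
~((V | Z) | (~X | W)): α-rule — add ~(V | Z), ~(~X | W).
~(W | ~W): α-rule — add ~W, ~~W.
× closes — contains both W and ~W.
All 1 branch closes.
Every branch closed, so the premises entail the conclusion.

Yes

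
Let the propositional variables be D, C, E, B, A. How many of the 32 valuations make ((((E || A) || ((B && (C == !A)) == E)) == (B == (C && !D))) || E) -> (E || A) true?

Initial set: {(((((E || A) || ((B && (C == !A)) == E)) == (B == (C && !D))) || E) -> (E || A))}.
(((((E || A) || ((B && (C == !A)) == E)) == (B == (C && !D))) || E) -> (E || A)): β-rule — branch into !((((E || A) || ((B && (C == !A)) == E)) == (B == (C && !D))) || E)  //  (E || A).
  branch 1 (add !((((E || A) || ((B && (C == !A)) == E)) == (B == (C && !D))) || E)):
    !((((E || A) || ((B && (C == !A)) == E)) == (B == (C && !D))) || E): α-rule — add !(((E || A) || ((B && (C == !A)) == E)) == (B == (C && !D))), !E.
    !(((E || A) || ((B && (C == !A)) == E)) == (B == (C && !D))): β-rule — branch into ((E || A) || ((B && (C == !A)) == E)), !(B == (C && !D))  //  !((E || A) || ((B && (C == !A)) == E)), (B == (C && !D)).
      branch 1.1 (add ((E || A) || ((B && (C == !A)) == E)), !(B == (C && !D))):
        ((E || A) || ((B && (C == !A)) == E)): β-rule — branch into (E || A)  //  ((B && (C == !A)) == E).
          branch 1.1.1 (add (E || A)):
            !(B == (C && !D)): β-rule — branch into B, !(C && !D)  //  !B, (C && !D).
              branch 1.1.1.1 (add B, !(C && !D)):
                (E || A): β-rule — branch into E  //  A.
                  branch 1.1.1.1.1 (add E):
                    × closes — contains both E and !E.
                  branch 1.1.1.1.2 (add A):
                    !(C && !D): β-rule — branch into !C  //  !!D.
                      branch 1.1.1.1.2.1 (add !C):
                        ○ open, literals {A=true, B=true, C=false, E=false}.
                      branch 1.1.1.1.2.2 (add !!D):
                        ○ open, literals {A=true, B=true, D=true, E=false}.
              branch 1.1.1.2 (add !B, (C && !D)):
                (C && !D): α-rule — add C, !D.
                (E || A): β-rule — branch into E  //  A.
                  branch 1.1.1.2.1 (add E):
                    × closes — contains both E and !E.
                  branch 1.1.1.2.2 (add A):
                    ○ open, literals {A=true, B=false, C=true, D=false, E=false}.
          branch 1.1.2 (add ((B && (C == !A)) == E)):
            !(B == (C && !D)): β-rule — branch into B, !(C && !D)  //  !B, (C && !D).
              branch 1.1.2.1 (add B, !(C && !D)):
                ((B && (C == !A)) == E): β-rule — branch into (B && (C == !A)), E  //  !(B && (C == !A)), !E.
                  branch 1.1.2.1.1 (add (B && (C == !A)), E):
                    × closes — contains both E and !E.
                  branch 1.1.2.1.2 (add !(B && (C == !A)), !E):
                    !(C && !D): β-rule — branch into !C  //  !!D.
                      branch 1.1.2.1.2.1 (add !C):
                        !(B && (C == !A)): β-rule — branch into !B  //  !(C == !A).
                          branch 1.1.2.1.2.1.1 (add !B):
                            × closes — contains both B and !B.
                          branch 1.1.2.1.2.1.2 (add !(C == !A)):
                            !(C == !A): β-rule — branch into C, !!A  //  !C, !A.
                              branch 1.1.2.1.2.1.2.1 (add C, !!A):
                                × closes — contains both C and !C.
                              branch 1.1.2.1.2.1.2.2 (add !C, !A):
                                ○ open, literals {A=false, B=true, C=false, E=false}.
                      branch 1.1.2.1.2.2 (add !!D):
                        !(B && (C == !A)): β-rule — branch into !B  //  !(C == !A).
                          branch 1.1.2.1.2.2.1 (add !B):
                            × closes — contains both B and !B.
                          branch 1.1.2.1.2.2.2 (add !(C == !A)):
                            !(C == !A): β-rule — branch into C, !!A  //  !C, !A.
                              branch 1.1.2.1.2.2.2.1 (add C, !!A):
                                ○ open, literals {A=true, B=true, C=true, D=true, E=false}.
                              branch 1.1.2.1.2.2.2.2 (add !C, !A):
                                ○ open, literals {A=false, B=true, C=false, D=true, E=false}.
              branch 1.1.2.2 (add !B, (C && !D)):
                (C && !D): α-rule — add C, !D.
                ((B && (C == !A)) == E): β-rule — branch into (B && (C == !A)), E  //  !(B && (C == !A)), !E.
                  branch 1.1.2.2.1 (add (B && (C == !A)), E):
                    × closes — contains both E and !E.
                  branch 1.1.2.2.2 (add !(B && (C == !A)), !E):
                    !(B && (C == !A)): β-rule — branch into !B  //  !(C == !A).
                      branch 1.1.2.2.2.1 (add !B):
                        ○ open, literals {B=false, C=true, D=false, E=false}.
                      branch 1.1.2.2.2.2 (add !(C == !A)):
                        !(C == !A): β-rule — branch into C, !!A  //  !C, !A.
                          branch 1.1.2.2.2.2.1 (add C, !!A):
                            ○ open, literals {A=true, B=false, C=true, D=false, E=false}.
                          branch 1.1.2.2.2.2.2 (add !C, !A):
                            × closes — contains both C and !C.
      branch 1.2 (add !((E || A) || ((B && (C == !A)) == E)), (B == (C && !D))):
        !((E || A) || ((B && (C == !A)) == E)): α-rule — add !(E || A), !((B && (C == !A)) == E).
        !(E || A): α-rule — add !E, !A.
        (B == (C && !D)): β-rule — branch into B, (C && !D)  //  !B, !(C && !D).
          branch 1.2.1 (add B, (C && !D)):
            (C && !D): α-rule — add C, !D.
            !((B && (C == !A)) == E): β-rule — branch into (B && (C == !A)), !E  //  !(B && (C == !A)), E.
              branch 1.2.1.1 (add (B && (C == !A)), !E):
                (B && (C == !A)): α-rule — add B, (C == !A).
                (C == !A): β-rule — branch into C, !A  //  !C, !!A.
                  branch 1.2.1.1.1 (add C, !A):
                    ○ open, literals {A=false, B=true, C=true, D=false, E=false}.
                  branch 1.2.1.1.2 (add !C, !!A):
                    × closes — contains both C and !C.
              branch 1.2.1.2 (add !(B && (C == !A)), E):
                × closes — contains both E and !E.
          branch 1.2.2 (add !B, !(C && !D)):
            !((B && (C == !A)) == E): β-rule — branch into (B && (C == !A)), !E  //  !(B && (C == !A)), E.
              branch 1.2.2.1 (add (B && (C == !A)), !E):
                (B && (C == !A)): α-rule — add B, (C == !A).
                × closes — contains both B and !B.
              branch 1.2.2.2 (add !(B && (C == !A)), E):
                × closes — contains both E and !E.
  branch 2 (add (E || A)):
    (E || A): β-rule — branch into E  //  A.
      branch 2.1 (add E):
        ○ open, literals {E=true}.
      branch 2.2 (add A):
        ○ open, literals {A=true}.
12 branches closed, 11 open.
Each open branch fixes some atoms; the unmentioned ones are free. Counting distinct full assignments: branch {A=true, B=true, C=false, E=false} (D) contributes 2 new; branch {A=true, B=true, D=true, E=false} (C) contributes 1 new; branch {A=true, B=false, C=true, D=false, E=false} (none free) contributes 1 new; branch {A=false, B=true, C=false, E=false} (D) contributes 2 new; branch {A=true, B=true, C=true, D=true, E=false} (none free) contributes 0 new; branch {A=false, B=true, C=false, D=true, E=false} (none free) contributes 0 new; branch {B=false, C=true, D=false, E=false} (A) contributes 1 new; branch {A=true, B=false, C=true, D=false, E=false} (none free) contributes 0 new; branch {A=false, B=true, C=true, D=false, E=false} (none free) contributes 1 new; branch {E=true} (D, C, B, A) contributes 16 new; branch {A=true} (D, C, E, B) contributes 4 new. Total: 28.

28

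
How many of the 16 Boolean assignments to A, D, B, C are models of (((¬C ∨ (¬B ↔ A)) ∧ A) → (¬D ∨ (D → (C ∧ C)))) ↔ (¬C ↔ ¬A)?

Initial set: {((((¬C ∨ (¬B ↔ A)) ∧ A) → (¬D ∨ (D → (C ∧ C)))) ↔ (¬C ↔ ¬A))}.
((((¬C ∨ (¬B ↔ A)) ∧ A) → (¬D ∨ (D → (C ∧ C)))) ↔ (¬C ↔ ¬A)): β-rule — branch into (((¬C ∨ (¬B ↔ A)) ∧ A) → (¬D ∨ (D → (C ∧ C)))), (¬C ↔ ¬A)  //  ¬(((¬C ∨ (¬B ↔ A)) ∧ A) → (¬D ∨ (D → (C ∧ C)))), ¬(¬C ↔ ¬A).
  branch 1 (add (((¬C ∨ (¬B ↔ A)) ∧ A) → (¬D ∨ (D → (C ∧ C)))), (¬C ↔ ¬A)):
    (((¬C ∨ (¬B ↔ A)) ∧ A) → (¬D ∨ (D → (C ∧ C)))): β-rule — branch into ¬((¬C ∨ (¬B ↔ A)) ∧ A)  //  (¬D ∨ (D → (C ∧ C))).
      branch 1.1 (add ¬((¬C ∨ (¬B ↔ A)) ∧ A)):
        (¬C ↔ ¬A): β-rule — branch into ¬C, ¬A  //  ¬¬C, ¬¬A.
          branch 1.1.1 (add ¬C, ¬A):
            ¬((¬C ∨ (¬B ↔ A)) ∧ A): β-rule — branch into ¬(¬C ∨ (¬B ↔ A))  //  ¬A.
              branch 1.1.1.1 (add ¬(¬C ∨ (¬B ↔ A))):
                ¬(¬C ∨ (¬B ↔ A)): α-rule — add ¬¬C, ¬(¬B ↔ A).
                × closes — contains both C and ¬C.
              branch 1.1.1.2 (add ¬A):
                ○ open, literals {A=F, C=F}.
          branch 1.1.2 (add ¬¬C, ¬¬A):
            ¬((¬C ∨ (¬B ↔ A)) ∧ A): β-rule — branch into ¬(¬C ∨ (¬B ↔ A))  //  ¬A.
              branch 1.1.2.1 (add ¬(¬C ∨ (¬B ↔ A))):
                ¬(¬C ∨ (¬B ↔ A)): α-rule — add ¬¬C, ¬(¬B ↔ A).
                ¬(¬B ↔ A): β-rule — branch into ¬B, ¬A  //  ¬¬B, A.
                  branch 1.1.2.1.1 (add ¬B, ¬A):
                    × closes — contains both A and ¬A.
                  branch 1.1.2.1.2 (add ¬¬B, A):
                    ○ open, literals {A=T, B=T, C=T}.
              branch 1.1.2.2 (add ¬A):
                × closes — contains both A and ¬A.
      branch 1.2 (add (¬D ∨ (D → (C ∧ C)))):
        (¬C ↔ ¬A): β-rule — branch into ¬C, ¬A  //  ¬¬C, ¬¬A.
          branch 1.2.1 (add ¬C, ¬A):
            (¬D ∨ (D → (C ∧ C))): β-rule — branch into ¬D  //  (D → (C ∧ C)).
              branch 1.2.1.1 (add ¬D):
                ○ open, literals {A=F, C=F, D=F}.
              branch 1.2.1.2 (add (D → (C ∧ C))):
                (D → (C ∧ C)): β-rule — branch into ¬D  //  (C ∧ C).
                  branch 1.2.1.2.1 (add ¬D):
                    ○ open, literals {A=F, C=F, D=F}.
                  branch 1.2.1.2.2 (add (C ∧ C)):
                    (C ∧ C): α-rule — add C, C.
                    × closes — contains both C and ¬C.
          branch 1.2.2 (add ¬¬C, ¬¬A):
            (¬D ∨ (D → (C ∧ C))): β-rule — branch into ¬D  //  (D → (C ∧ C)).
              branch 1.2.2.1 (add ¬D):
                ○ open, literals {A=T, C=T, D=F}.
              branch 1.2.2.2 (add (D → (C ∧ C))):
                (D → (C ∧ C)): β-rule — branch into ¬D  //  (C ∧ C).
                  branch 1.2.2.2.1 (add ¬D):
                    ○ open, literals {A=T, C=T, D=F}.
                  branch 1.2.2.2.2 (add (C ∧ C)):
                    (C ∧ C): α-rule — add C, C.
                    ○ open, literals {A=T, C=T}.
  branch 2 (add ¬(((¬C ∨ (¬B ↔ A)) ∧ A) → (¬D ∨ (D → (C ∧ C)))), ¬(¬C ↔ ¬A)):
    ¬(((¬C ∨ (¬B ↔ A)) ∧ A) → (¬D ∨ (D → (C ∧ C)))): α-rule — add ((¬C ∨ (¬B ↔ A)) ∧ A), ¬(¬D ∨ (D → (C ∧ C))).
    ((¬C ∨ (¬B ↔ A)) ∧ A): α-rule — add (¬C ∨ (¬B ↔ A)), A.
    ¬(¬D ∨ (D → (C ∧ C))): α-rule — add ¬¬D, ¬(D → (C ∧ C)).
    ¬(D → (C ∧ C)): α-rule — add D, ¬(C ∧ C).
    ¬(¬C ↔ ¬A): β-rule — branch into ¬C, ¬¬A  //  ¬¬C, ¬A.
      branch 2.1 (add ¬C, ¬¬A):
        (¬C ∨ (¬B ↔ A)): β-rule — branch into ¬C  //  (¬B ↔ A).
          branch 2.1.1 (add ¬C):
            ¬(C ∧ C): β-rule — branch into ¬C  //  ¬C.
              branch 2.1.1.1 (add ¬C):
                ○ open, literals {A=T, C=F, D=T}.
              branch 2.1.1.2 (add ¬C):
                ○ open, literals {A=T, C=F, D=T}.
          branch 2.1.2 (add (¬B ↔ A)):
            ¬(C ∧ C): β-rule — branch into ¬C  //  ¬C.
              branch 2.1.2.1 (add ¬C):
                (¬B ↔ A): β-rule — branch into ¬B, A  //  ¬¬B, ¬A.
                  branch 2.1.2.1.1 (add ¬B, A):
                    ○ open, literals {A=T, B=F, C=F, D=T}.
                  branch 2.1.2.1.2 (add ¬¬B, ¬A):
                    × closes — contains both A and ¬A.
              branch 2.1.2.2 (add ¬C):
                (¬B ↔ A): β-rule — branch into ¬B, A  //  ¬¬B, ¬A.
                  branch 2.1.2.2.1 (add ¬B, A):
                    ○ open, literals {A=T, B=F, C=F, D=T}.
                  branch 2.1.2.2.2 (add ¬¬B, ¬A):
                    × closes — contains both A and ¬A.
      branch 2.2 (add ¬¬C, ¬A):
        × closes — contains both A and ¬A.
7 branches closed, 11 open.
Each open branch fixes some atoms; the unmentioned ones are free. Counting distinct full assignments: branch {A=F, C=F} (D, B) contributes 4 new; branch {A=T, B=T, C=T} (D) contributes 2 new; branch {A=F, C=F, D=F} (B) contributes 0 new; branch {A=F, C=F, D=F} (B) contributes 0 new; branch {A=T, C=T, D=F} (B) contributes 1 new; branch {A=T, C=T, D=F} (B) contributes 0 new; branch {A=T, C=T} (D, B) contributes 1 new; branch {A=T, C=F, D=T} (B) contributes 2 new; branch {A=T, C=F, D=T} (B) contributes 0 new; branch {A=T, B=F, C=F, D=T} (none free) contributes 0 new; branch {A=T, B=F, C=F, D=T} (none free) contributes 0 new. Total: 10.

10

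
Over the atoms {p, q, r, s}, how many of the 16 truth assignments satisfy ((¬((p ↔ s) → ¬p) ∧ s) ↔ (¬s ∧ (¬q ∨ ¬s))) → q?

14

Initial set: {(((¬((p ↔ s) → ¬p) ∧ s) ↔ (¬s ∧ (¬q ∨ ¬s))) → q)}.
(((¬((p ↔ s) → ¬p) ∧ s) ↔ (¬s ∧ (¬q ∨ ¬s))) → q): β-rule — branch into ¬((¬((p ↔ s) → ¬p) ∧ s) ↔ (¬s ∧ (¬q ∨ ¬s)))  //  q.
  branch 1 (add ¬((¬((p ↔ s) → ¬p) ∧ s) ↔ (¬s ∧ (¬q ∨ ¬s)))):
    ¬((¬((p ↔ s) → ¬p) ∧ s) ↔ (¬s ∧ (¬q ∨ ¬s))): β-rule — branch into (¬((p ↔ s) → ¬p) ∧ s), ¬(¬s ∧ (¬q ∨ ¬s))  //  ¬(¬((p ↔ s) → ¬p) ∧ s), (¬s ∧ (¬q ∨ ¬s)).
      branch 1.1 (add (¬((p ↔ s) → ¬p) ∧ s), ¬(¬s ∧ (¬q ∨ ¬s))):
        (¬((p ↔ s) → ¬p) ∧ s): α-rule — add ¬((p ↔ s) → ¬p), s.
        ¬((p ↔ s) → ¬p): α-rule — add (p ↔ s), ¬¬p.
        ¬(¬s ∧ (¬q ∨ ¬s)): β-rule — branch into ¬¬s  //  ¬(¬q ∨ ¬s).
          branch 1.1.1 (add ¬¬s):
            (p ↔ s): β-rule — branch into p, s  //  ¬p, ¬s.
              branch 1.1.1.1 (add p, s):
                ○ open, literals {p=true, s=true}.
              branch 1.1.1.2 (add ¬p, ¬s):
                × closes — contains both p and ¬p.
          branch 1.1.2 (add ¬(¬q ∨ ¬s)):
            ¬(¬q ∨ ¬s): α-rule — add ¬¬q, ¬¬s.
            (p ↔ s): β-rule — branch into p, s  //  ¬p, ¬s.
              branch 1.1.2.1 (add p, s):
                ○ open, literals {p=true, q=true, s=true}.
              branch 1.1.2.2 (add ¬p, ¬s):
                × closes — contains both p and ¬p.
      branch 1.2 (add ¬(¬((p ↔ s) → ¬p) ∧ s), (¬s ∧ (¬q ∨ ¬s))):
        (¬s ∧ (¬q ∨ ¬s)): α-rule — add ¬s, (¬q ∨ ¬s).
        ¬(¬((p ↔ s) → ¬p) ∧ s): β-rule — branch into ¬¬((p ↔ s) → ¬p)  //  ¬s.
          branch 1.2.1 (add ¬¬((p ↔ s) → ¬p)):
            (¬q ∨ ¬s): β-rule — branch into ¬q  //  ¬s.
              branch 1.2.1.1 (add ¬q):
                ¬¬((p ↔ s) → ¬p): β-rule — branch into ¬(p ↔ s)  //  ¬p.
                  branch 1.2.1.1.1 (add ¬(p ↔ s)):
                    ¬(p ↔ s): β-rule — branch into p, ¬s  //  ¬p, s.
                      branch 1.2.1.1.1.1 (add p, ¬s):
                        ○ open, literals {p=true, q=false, s=false}.
                      branch 1.2.1.1.1.2 (add ¬p, s):
                        × closes — contains both s and ¬s.
                  branch 1.2.1.1.2 (add ¬p):
                    ○ open, literals {p=false, q=false, s=false}.
              branch 1.2.1.2 (add ¬s):
                ¬¬((p ↔ s) → ¬p): β-rule — branch into ¬(p ↔ s)  //  ¬p.
                  branch 1.2.1.2.1 (add ¬(p ↔ s)):
                    ¬(p ↔ s): β-rule — branch into p, ¬s  //  ¬p, s.
                      branch 1.2.1.2.1.1 (add p, ¬s):
                        ○ open, literals {p=true, s=false}.
                      branch 1.2.1.2.1.2 (add ¬p, s):
                        × closes — contains both s and ¬s.
                  branch 1.2.1.2.2 (add ¬p):
                    ○ open, literals {p=false, s=false}.
          branch 1.2.2 (add ¬s):
            (¬q ∨ ¬s): β-rule — branch into ¬q  //  ¬s.
              branch 1.2.2.1 (add ¬q):
                ○ open, literals {q=false, s=false}.
              branch 1.2.2.2 (add ¬s):
                ○ open, literals {s=false}.
  branch 2 (add q):
    ○ open, literals {q=true}.
4 branches closed, 9 open.
Each open branch fixes some atoms; the unmentioned ones are free. Counting distinct full assignments: branch {p=true, s=true} (q, r) contributes 4 new; branch {p=true, q=true, s=true} (r) contributes 0 new; branch {p=true, q=false, s=false} (r) contributes 2 new; branch {p=false, q=false, s=false} (r) contributes 2 new; branch {p=true, s=false} (q, r) contributes 2 new; branch {p=false, s=false} (q, r) contributes 2 new; branch {q=false, s=false} (p, r) contributes 0 new; branch {s=false} (p, q, r) contributes 0 new; branch {q=true} (p, r, s) contributes 2 new. Total: 14.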